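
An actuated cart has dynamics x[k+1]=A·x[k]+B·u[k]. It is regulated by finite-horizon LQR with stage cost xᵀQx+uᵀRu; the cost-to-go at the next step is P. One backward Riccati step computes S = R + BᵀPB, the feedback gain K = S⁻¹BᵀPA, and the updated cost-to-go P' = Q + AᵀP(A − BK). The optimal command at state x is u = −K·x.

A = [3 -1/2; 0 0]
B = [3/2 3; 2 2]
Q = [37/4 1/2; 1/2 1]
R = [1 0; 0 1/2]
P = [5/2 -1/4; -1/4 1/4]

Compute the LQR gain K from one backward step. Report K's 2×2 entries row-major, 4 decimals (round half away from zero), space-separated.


BᵀP = [3.2500 0.1250; 7.0000 -0.2500]
S = R + BᵀPB = [1 0; 0 1/2] + [5.1250 10.0000; 10.0000 20.5000] = [6.1250 10.0000; 10.0000 21.0000]
BᵀPA = [9.7500 -1.6250; 21.0000 -3.5000]
K = S⁻¹·BᵀPA = [-0.1834 0.0306; 1.0873 -0.1812]
A−BK = [0.0131 -0.0022; -1.8079 0.3013]
AᵀP(A−BK) = [1.4541 -0.2424; -0.2424 0.0404]
P' = Q + AᵀP(A−BK) = [10.7041 0.2576; 0.2576 1.0404]
tr(P') = 11.7445

-0.1834 0.0306 1.0873 -0.1812


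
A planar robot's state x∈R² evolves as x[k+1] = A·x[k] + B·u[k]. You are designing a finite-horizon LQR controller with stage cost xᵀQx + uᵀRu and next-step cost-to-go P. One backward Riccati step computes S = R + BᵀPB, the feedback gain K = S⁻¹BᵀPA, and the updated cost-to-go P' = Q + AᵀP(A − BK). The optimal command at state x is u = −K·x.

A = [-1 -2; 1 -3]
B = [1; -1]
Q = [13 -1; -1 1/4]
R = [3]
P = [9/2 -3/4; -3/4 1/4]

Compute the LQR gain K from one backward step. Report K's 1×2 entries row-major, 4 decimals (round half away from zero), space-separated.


-0.6757 -0.8108

BᵀP = [5.2500 -1.0000]
S = R + BᵀPB = [3] + [6.2500] = [9.2500]
BᵀPA = [-6.2500 -7.5000]
K = S⁻¹·BᵀPA = [-0.6757 -0.8108]
A−BK = [-0.3243 -1.1892; 0.3243 -3.8108]
AᵀP(A−BK) = [2.0270 2.4324; 2.4324 5.1689]
P' = Q + AᵀP(A−BK) = [15.0270 1.4324; 1.4324 5.4189]
tr(P') = 20.4459


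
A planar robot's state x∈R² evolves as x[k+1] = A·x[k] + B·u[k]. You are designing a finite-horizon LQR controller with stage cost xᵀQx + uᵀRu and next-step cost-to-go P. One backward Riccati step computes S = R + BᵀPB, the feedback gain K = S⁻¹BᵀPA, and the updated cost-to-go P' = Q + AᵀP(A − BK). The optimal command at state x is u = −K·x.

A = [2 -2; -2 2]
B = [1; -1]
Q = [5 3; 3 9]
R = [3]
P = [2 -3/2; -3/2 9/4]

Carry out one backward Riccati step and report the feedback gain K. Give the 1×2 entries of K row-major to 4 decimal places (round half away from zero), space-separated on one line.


BᵀP = [3.5000 -3.7500]
S = R + BᵀPB = [3] + [7.2500] = [10.2500]
BᵀPA = [14.5000 -14.5000]
K = S⁻¹·BᵀPA = [1.4146 -1.4146]
A−BK = [0.5854 -0.5854; -0.5854 0.5854]
AᵀP(A−BK) = [8.4878 -8.4878; -8.4878 8.4878]
P' = Q + AᵀP(A−BK) = [13.4878 -5.4878; -5.4878 17.4878]
tr(P') = 30.9756

1.4146 -1.4146


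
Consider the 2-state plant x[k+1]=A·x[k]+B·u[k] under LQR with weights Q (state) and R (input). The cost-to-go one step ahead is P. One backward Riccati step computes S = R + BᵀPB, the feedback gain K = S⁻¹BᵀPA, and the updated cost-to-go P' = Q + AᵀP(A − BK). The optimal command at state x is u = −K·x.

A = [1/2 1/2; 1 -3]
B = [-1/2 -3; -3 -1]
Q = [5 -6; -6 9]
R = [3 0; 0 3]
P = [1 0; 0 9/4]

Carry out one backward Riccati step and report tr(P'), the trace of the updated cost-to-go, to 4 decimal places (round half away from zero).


BᵀP = [-0.5000 -6.7500; -3.0000 -2.2500]
S = R + BᵀPB = [3 0; 0 3] + [20.5000 8.2500; 8.2500 11.2500] = [23.5000 8.2500; 8.2500 14.2500]
BᵀPA = [-7.0000 20.0000; -3.7500 5.2500]
K = S⁻¹·BᵀPA = [-0.2579 0.9058; -0.1138 -0.1560]
A−BK = [0.0295 0.4849; 0.1124 -0.4385]
AᵀP(A−BK) = [0.2677 -0.7442; -0.7442 3.2024]
P' = Q + AᵀP(A−BK) = [5.2677 -6.7442; -6.7442 12.2024]
tr(P') = 17.4701

17.4701


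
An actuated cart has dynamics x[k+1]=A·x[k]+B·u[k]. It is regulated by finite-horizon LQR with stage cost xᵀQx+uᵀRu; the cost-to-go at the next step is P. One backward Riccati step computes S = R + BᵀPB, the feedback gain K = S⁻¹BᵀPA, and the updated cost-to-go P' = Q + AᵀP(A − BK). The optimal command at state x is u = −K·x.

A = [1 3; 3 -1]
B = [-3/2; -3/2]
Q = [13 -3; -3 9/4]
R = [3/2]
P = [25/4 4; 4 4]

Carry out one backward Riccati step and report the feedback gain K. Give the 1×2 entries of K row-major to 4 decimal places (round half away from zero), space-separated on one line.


-1.2070 -0.8018

BᵀP = [-15.3750 -12.0000]
S = R + BᵀPB = [3/2] + [41.0625] = [42.5625]
BᵀPA = [-51.3750 -34.1250]
K = S⁻¹·BᵀPA = [-1.2070 -0.8018]
A−BK = [-0.8106 1.7974; 1.1894 -2.2026]
AᵀP(A−BK) = [4.2379 -2.4405; -2.4405 8.8899]
P' = Q + AᵀP(A−BK) = [17.2379 -5.4405; -5.4405 11.1399]
tr(P') = 28.3778


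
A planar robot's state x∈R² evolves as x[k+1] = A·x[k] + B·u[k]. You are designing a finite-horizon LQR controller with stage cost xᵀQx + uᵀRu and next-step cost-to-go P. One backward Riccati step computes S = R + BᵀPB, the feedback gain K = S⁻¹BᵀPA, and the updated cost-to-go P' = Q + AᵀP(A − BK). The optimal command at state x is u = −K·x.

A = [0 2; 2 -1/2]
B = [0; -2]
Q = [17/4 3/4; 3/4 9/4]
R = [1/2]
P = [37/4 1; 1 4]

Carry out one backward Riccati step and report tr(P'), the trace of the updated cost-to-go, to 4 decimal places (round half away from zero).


BᵀP = [-2.0000 -8.0000]
S = R + BᵀPB = [1/2] + [16.0000] = [16.5000]
BᵀPA = [-16.0000 0.0000]
K = S⁻¹·BᵀPA = [-0.9697 0.0000]
A−BK = [0.0000 2.0000; 0.0606 -0.5000]
AᵀP(A−BK) = [0.4848 0.0000; 0.0000 36.0000]
P' = Q + AᵀP(A−BK) = [4.7348 0.7500; 0.7500 38.2500]
tr(P') = 42.9848

42.9848


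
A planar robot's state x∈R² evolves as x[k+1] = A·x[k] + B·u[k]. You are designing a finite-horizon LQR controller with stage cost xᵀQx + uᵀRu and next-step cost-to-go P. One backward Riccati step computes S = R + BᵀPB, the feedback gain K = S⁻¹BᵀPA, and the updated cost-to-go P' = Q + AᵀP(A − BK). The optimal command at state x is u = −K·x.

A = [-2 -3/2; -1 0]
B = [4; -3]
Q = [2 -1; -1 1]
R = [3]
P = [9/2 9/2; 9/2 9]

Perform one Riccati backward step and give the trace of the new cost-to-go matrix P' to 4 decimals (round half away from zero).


57.1758

BᵀP = [4.5000 -9.0000]
S = R + BᵀPB = [3] + [45.0000] = [48.0000]
BᵀPA = [0.0000 -6.7500]
K = S⁻¹·BᵀPA = [0.0000 -0.1406]
A−BK = [-2.0000 -0.9375; -1.0000 -0.4219]
AᵀP(A−BK) = [45.0000 20.2500; 20.2500 9.1758]
P' = Q + AᵀP(A−BK) = [47.0000 19.2500; 19.2500 10.1758]
tr(P') = 57.1758


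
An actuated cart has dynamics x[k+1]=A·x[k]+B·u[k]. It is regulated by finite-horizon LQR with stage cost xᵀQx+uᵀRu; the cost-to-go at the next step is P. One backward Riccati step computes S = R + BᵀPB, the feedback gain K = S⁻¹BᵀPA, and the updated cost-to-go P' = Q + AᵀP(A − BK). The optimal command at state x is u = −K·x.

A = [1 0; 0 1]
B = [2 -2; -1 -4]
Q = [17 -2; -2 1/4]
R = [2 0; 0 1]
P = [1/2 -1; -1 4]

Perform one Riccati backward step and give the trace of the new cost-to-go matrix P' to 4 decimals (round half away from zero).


17.5047

BᵀP = [2.0000 -6.0000; 3.0000 -14.0000]
S = R + BᵀPB = [2 0; 0 1] + [10.0000 20.0000; 20.0000 50.0000] = [12.0000 20.0000; 20.0000 51.0000]
BᵀPA = [2.0000 -6.0000; 3.0000 -14.0000]
K = S⁻¹·BᵀPA = [0.1981 -0.1226; -0.0189 -0.2264]
A−BK = [0.5660 -0.2075; 0.1226 -0.0283]
AᵀP(A−BK) = [0.1604 -0.0755; -0.0755 0.0943]
P' = Q + AᵀP(A−BK) = [17.1604 -2.0755; -2.0755 0.3443]
tr(P') = 17.5047


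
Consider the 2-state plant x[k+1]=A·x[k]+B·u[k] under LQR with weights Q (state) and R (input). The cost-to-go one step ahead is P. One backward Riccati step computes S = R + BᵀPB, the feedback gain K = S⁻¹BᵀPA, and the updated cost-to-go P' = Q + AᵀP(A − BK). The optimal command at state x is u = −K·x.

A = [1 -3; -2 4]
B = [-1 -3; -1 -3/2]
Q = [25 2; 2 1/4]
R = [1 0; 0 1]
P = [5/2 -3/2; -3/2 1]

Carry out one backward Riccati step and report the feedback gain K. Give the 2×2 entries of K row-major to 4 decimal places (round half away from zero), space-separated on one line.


0.0610 -0.0892 -0.9296 2.2817

BᵀP = [-1.0000 0.5000; -5.2500 3.0000]
S = R + BᵀPB = [1 0; 0 1] + [0.5000 2.2500; 2.2500 11.2500] = [1.5000 2.2500; 2.2500 12.2500]
BᵀPA = [-2.0000 5.0000; -11.2500 27.7500]
K = S⁻¹·BᵀPA = [0.0610 -0.0892; -0.9296 2.2817]
A−BK = [-1.7277 3.7559; -3.3333 7.3333]
AᵀP(A−BK) = [2.1643 -5.0094; -5.0094 11.6291]
P' = Q + AᵀP(A−BK) = [27.1643 -3.0094; -3.0094 11.8791]
tr(P') = 39.0434


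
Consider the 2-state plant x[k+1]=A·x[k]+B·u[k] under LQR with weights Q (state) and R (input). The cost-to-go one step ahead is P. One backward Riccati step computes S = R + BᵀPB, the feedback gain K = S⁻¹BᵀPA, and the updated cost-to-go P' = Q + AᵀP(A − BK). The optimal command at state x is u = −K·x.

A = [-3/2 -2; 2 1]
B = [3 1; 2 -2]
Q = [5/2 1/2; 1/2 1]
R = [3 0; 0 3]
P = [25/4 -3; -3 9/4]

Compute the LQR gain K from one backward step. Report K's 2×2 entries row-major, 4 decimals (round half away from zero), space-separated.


BᵀP = [12.7500 -4.5000; 12.2500 -7.5000]
S = R + BᵀPB = [3 0; 0 3] + [29.2500 21.7500; 21.7500 27.2500] = [32.2500 21.7500; 21.7500 30.2500]
BᵀPA = [-28.1250 -30.0000; -33.3750 -32.0000]
K = S⁻¹·BᵀPA = [-0.2485 -0.4209; -0.9246 -0.7552]
A−BK = [0.1701 0.0179; 0.6478 0.3313]
AᵀP(A−BK) = [3.2138 2.7067; 2.7067 2.4560]
P' = Q + AᵀP(A−BK) = [5.7138 3.2067; 3.2067 3.4560]
tr(P') = 9.1698

-0.2485 -0.4209 -0.9246 -0.7552


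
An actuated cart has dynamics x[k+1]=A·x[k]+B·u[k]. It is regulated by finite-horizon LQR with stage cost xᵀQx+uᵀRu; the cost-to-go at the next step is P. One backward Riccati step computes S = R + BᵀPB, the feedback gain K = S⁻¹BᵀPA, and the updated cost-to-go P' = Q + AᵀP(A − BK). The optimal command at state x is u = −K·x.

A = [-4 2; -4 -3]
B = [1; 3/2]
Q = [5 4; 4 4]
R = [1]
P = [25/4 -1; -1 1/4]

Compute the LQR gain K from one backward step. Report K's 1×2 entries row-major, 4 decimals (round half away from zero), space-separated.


-3.4286 2.3636

BᵀP = [4.7500 -0.6250]
S = R + BᵀPB = [1] + [3.8125] = [4.8125]
BᵀPA = [-16.5000 11.3750]
K = S⁻¹·BᵀPA = [-3.4286 2.3636]
A−BK = [-0.5714 -0.3636; 1.1429 -6.5455]
AᵀP(A−BK) = [15.4286 -12.0000; -12.0000 12.3636]
P' = Q + AᵀP(A−BK) = [20.4286 -8.0000; -8.0000 16.3636]
tr(P') = 36.7922


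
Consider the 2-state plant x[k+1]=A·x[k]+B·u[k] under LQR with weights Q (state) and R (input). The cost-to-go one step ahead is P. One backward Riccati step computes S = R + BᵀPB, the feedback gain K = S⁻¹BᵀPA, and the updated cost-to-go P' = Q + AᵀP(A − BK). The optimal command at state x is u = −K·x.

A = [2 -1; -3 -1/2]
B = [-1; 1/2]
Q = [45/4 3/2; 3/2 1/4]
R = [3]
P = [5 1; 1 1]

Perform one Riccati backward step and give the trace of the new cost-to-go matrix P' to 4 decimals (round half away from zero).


BᵀP = [-4.5000 -0.5000]
S = R + BᵀPB = [3] + [4.2500] = [7.2500]
BᵀPA = [-7.5000 4.7500]
K = S⁻¹·BᵀPA = [-1.0345 0.6552]
A−BK = [0.9655 -0.3448; -2.4828 -0.8276]
AᵀP(A−BK) = [9.2414 -1.5862; -1.5862 3.1379]
P' = Q + AᵀP(A−BK) = [20.4914 -0.0862; -0.0862 3.3879]
tr(P') = 23.8793

23.8793


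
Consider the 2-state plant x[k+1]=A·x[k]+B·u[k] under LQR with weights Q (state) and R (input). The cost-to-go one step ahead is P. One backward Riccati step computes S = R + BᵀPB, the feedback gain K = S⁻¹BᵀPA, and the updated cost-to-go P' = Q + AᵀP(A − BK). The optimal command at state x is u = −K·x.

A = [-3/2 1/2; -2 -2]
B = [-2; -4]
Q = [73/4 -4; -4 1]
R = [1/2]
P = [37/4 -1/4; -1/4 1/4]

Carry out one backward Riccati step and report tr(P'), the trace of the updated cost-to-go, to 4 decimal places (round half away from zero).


BᵀP = [-17.5000 -0.5000]
S = R + BᵀPB = [1/2] + [37.0000] = [37.5000]
BᵀPA = [27.2500 -7.7500]
K = S⁻¹·BᵀPA = [0.7267 -0.2067]
A−BK = [-0.0467 0.0867; 0.9067 -2.8267]
AᵀP(A−BK) = [0.5108 -0.8058; -0.8058 2.2108]
P' = Q + AᵀP(A−BK) = [18.7608 -4.8058; -4.8058 3.2108]
tr(P') = 21.9717

21.9717


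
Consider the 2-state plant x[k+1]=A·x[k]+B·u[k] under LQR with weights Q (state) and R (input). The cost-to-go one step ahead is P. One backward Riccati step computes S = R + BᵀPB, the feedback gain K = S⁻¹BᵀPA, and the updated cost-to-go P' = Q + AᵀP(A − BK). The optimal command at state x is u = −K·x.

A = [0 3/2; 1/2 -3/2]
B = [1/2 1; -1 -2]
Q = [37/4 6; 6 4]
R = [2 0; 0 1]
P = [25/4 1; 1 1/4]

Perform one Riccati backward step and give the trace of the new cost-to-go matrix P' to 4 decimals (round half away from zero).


15.7777

BᵀP = [2.1250 0.2500; 4.2500 0.5000]
S = R + BᵀPB = [2 0; 0 1] + [0.8125 1.6250; 1.6250 3.2500] = [2.8125 1.6250; 1.6250 4.2500]
BᵀPA = [0.1250 2.8125; 0.2500 5.6250]
K = S⁻¹·BᵀPA = [0.0134 0.3020; 0.0537 1.2081]
A−BK = [-0.0604 0.1409; 0.6208 1.2181]
AᵀP(A−BK) = [0.0474 0.2227; 0.2227 2.4803]
P' = Q + AᵀP(A−BK) = [9.2974 6.2227; 6.2227 6.4803]
tr(P') = 15.7777


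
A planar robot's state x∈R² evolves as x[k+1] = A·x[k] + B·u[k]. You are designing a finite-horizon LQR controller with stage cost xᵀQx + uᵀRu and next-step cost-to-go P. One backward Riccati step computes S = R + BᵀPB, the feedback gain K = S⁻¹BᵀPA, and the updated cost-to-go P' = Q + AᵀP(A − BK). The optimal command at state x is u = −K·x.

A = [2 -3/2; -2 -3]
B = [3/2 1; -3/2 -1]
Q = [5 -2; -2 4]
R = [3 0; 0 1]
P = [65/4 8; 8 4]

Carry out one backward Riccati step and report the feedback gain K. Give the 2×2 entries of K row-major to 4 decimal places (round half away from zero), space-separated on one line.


0.5037 -1.4444 1.0074 -2.8889

BᵀP = [12.3750 6.0000; 8.2500 4.0000]
S = R + BᵀPB = [3 0; 0 1] + [9.5625 6.3750; 6.3750 4.2500] = [12.5625 6.3750; 6.3750 5.2500]
BᵀPA = [12.7500 -36.5625; 8.5000 -24.3750]
K = S⁻¹·BᵀPA = [0.5037 -1.4444; 1.0074 -2.8889]
A−BK = [0.2370 3.5556; -0.2370 -8.0556]
AᵀP(A−BK) = [2.0148 -5.7778; -5.7778 21.3333]
P' = Q + AᵀP(A−BK) = [7.0148 -7.7778; -7.7778 25.3333]
tr(P') = 32.3481


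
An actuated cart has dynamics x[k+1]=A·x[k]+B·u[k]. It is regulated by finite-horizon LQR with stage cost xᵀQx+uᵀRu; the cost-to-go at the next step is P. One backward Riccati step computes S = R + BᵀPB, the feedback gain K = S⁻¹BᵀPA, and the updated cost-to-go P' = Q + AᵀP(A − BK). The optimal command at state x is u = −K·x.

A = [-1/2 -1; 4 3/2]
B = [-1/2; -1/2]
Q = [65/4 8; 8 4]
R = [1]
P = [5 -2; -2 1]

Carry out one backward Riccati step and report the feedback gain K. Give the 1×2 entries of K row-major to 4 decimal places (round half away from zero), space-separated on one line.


1.8333 1.5000

BᵀP = [-1.5000 0.5000]
S = R + BᵀPB = [1] + [0.5000] = [1.5000]
BᵀPA = [2.7500 2.2500]
K = S⁻¹·BᵀPA = [1.8333 1.5000]
A−BK = [0.4167 -0.2500; 4.9167 2.2500]
AᵀP(A−BK) = [20.2083 13.8750; 13.8750 9.8750]
P' = Q + AᵀP(A−BK) = [36.4583 21.8750; 21.8750 13.8750]
tr(P') = 50.3333


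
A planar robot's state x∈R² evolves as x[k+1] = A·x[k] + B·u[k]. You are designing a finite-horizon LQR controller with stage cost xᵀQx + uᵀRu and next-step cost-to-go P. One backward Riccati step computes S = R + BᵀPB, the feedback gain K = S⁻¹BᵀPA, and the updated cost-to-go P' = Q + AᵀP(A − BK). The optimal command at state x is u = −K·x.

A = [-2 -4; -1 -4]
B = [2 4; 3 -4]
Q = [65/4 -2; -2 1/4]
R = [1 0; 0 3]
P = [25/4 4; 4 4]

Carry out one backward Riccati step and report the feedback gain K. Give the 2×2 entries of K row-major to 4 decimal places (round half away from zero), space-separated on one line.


BᵀP = [24.5000 20.0000; 9.0000 0.0000]
S = R + BᵀPB = [1 0; 0 3] + [109.0000 18.0000; 18.0000 36.0000] = [110.0000 18.0000; 18.0000 39.0000]
BᵀPA = [-69.0000 -178.0000; -18.0000 -36.0000]
K = S⁻¹·BᵀPA = [-0.5968 -1.5870; -0.1861 -0.1906]
A−BK = [-0.0620 -0.0635; 0.0461 -0.0015]
AᵀP(A−BK) = [0.4697 1.0666; 1.0666 2.6536]
P' = Q + AᵀP(A−BK) = [16.7197 -0.9334; -0.9334 2.9036]
tr(P') = 19.6233

-0.5968 -1.5870 -0.1861 -0.1906


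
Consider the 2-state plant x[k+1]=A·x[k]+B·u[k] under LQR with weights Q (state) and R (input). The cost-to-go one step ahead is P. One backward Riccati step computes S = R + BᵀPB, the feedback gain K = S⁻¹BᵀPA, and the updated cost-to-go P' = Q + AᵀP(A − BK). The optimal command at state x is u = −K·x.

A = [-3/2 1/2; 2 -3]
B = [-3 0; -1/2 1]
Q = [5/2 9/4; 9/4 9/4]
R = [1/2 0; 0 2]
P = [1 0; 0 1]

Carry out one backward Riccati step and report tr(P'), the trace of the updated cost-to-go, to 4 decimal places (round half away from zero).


BᵀP = [-3.0000 -0.5000; 0.0000 1.0000]
S = R + BᵀPB = [1/2 0; 0 2] + [9.2500 -0.5000; -0.5000 1.0000] = [9.7500 -0.5000; -0.5000 3.0000]
BᵀPA = [3.5000 0.0000; 2.0000 -3.0000]
K = S⁻¹·BᵀPA = [0.3966 -0.0517; 0.7328 -1.0086]
A−BK = [-0.3103 0.3448; 1.4655 -2.0172]
AᵀP(A−BK) = [3.3966 -4.5517; -4.5517 6.2241]
P' = Q + AᵀP(A−BK) = [5.8966 -2.3017; -2.3017 8.4741]
tr(P') = 14.3707

14.3707


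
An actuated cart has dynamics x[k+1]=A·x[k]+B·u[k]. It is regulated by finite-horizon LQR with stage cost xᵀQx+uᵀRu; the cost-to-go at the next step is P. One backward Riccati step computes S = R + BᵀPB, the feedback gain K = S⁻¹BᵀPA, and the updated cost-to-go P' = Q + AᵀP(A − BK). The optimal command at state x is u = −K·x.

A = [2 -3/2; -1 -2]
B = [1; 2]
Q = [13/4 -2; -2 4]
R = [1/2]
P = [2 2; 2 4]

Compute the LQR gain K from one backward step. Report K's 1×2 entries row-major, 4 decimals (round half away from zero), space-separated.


0.0755 -1.0943

BᵀP = [6.0000 10.0000]
S = R + BᵀPB = [1/2] + [26.0000] = [26.5000]
BᵀPA = [2.0000 -29.0000]
K = S⁻¹·BᵀPA = [0.0755 -1.0943]
A−BK = [1.9245 -0.4057; -1.1509 0.1887]
AᵀP(A−BK) = [3.8491 -0.8113; -0.8113 0.7642]
P' = Q + AᵀP(A−BK) = [7.0991 -2.8113; -2.8113 4.7642]
tr(P') = 11.8632


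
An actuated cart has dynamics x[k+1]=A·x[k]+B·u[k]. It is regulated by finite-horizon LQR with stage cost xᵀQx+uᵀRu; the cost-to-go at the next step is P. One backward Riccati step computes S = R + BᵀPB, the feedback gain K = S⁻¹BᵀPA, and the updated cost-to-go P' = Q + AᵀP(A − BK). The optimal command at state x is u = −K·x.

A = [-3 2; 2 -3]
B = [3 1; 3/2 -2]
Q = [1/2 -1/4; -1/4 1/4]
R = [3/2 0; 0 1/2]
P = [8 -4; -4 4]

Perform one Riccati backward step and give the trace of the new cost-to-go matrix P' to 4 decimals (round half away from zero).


3.4258

BᵀP = [18.0000 -6.0000; 16.0000 -12.0000]
S = R + BᵀPB = [3/2 0; 0 1/2] + [45.0000 30.0000; 30.0000 40.0000] = [46.5000 30.0000; 30.0000 40.5000]
BᵀPA = [-66.0000 54.0000; -72.0000 68.0000]
K = S⁻¹·BᵀPA = [-0.5217 0.1495; -1.3913 1.5683]
A−BK = [-0.0435 -0.0168; 0.0000 -0.0877]
AᵀP(A−BK) = [1.3913 -1.2174; -1.2174 1.2845]
P' = Q + AᵀP(A−BK) = [1.8913 -1.4674; -1.4674 1.5345]
tr(P') = 3.4258


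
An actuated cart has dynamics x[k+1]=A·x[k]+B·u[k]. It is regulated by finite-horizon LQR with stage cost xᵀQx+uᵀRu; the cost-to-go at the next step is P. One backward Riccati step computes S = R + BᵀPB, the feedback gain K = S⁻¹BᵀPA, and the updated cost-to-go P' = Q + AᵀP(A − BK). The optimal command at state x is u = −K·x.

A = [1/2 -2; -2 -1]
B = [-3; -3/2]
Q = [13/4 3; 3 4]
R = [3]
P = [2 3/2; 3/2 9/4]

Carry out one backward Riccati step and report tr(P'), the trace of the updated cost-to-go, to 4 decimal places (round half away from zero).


BᵀP = [-8.2500 -7.8750]
S = R + BᵀPB = [3] + [36.5625] = [39.5625]
BᵀPA = [11.6250 24.3750]
K = S⁻¹·BᵀPA = [0.2938 0.6161]
A−BK = [1.3815 -0.1517; -1.5592 -0.0758]
AᵀP(A−BK) = [3.0841 0.5877; 0.5877 1.2322]
P' = Q + AᵀP(A−BK) = [6.3341 3.5877; 3.5877 5.2322]
tr(P') = 11.5664

11.5664


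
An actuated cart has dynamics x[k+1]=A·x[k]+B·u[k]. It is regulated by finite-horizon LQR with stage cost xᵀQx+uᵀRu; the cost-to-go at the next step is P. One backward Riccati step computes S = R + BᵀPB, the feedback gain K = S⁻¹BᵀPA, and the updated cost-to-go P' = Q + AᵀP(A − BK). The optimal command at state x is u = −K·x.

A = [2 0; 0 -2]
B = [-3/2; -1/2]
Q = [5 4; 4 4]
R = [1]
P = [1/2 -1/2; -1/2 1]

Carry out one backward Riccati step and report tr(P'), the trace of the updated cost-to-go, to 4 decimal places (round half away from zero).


14.2308

BᵀP = [-0.5000 0.2500]
S = R + BᵀPB = [1] + [0.6250] = [1.6250]
BᵀPA = [-1.0000 -0.5000]
K = S⁻¹·BᵀPA = [-0.6154 -0.3077]
A−BK = [1.0769 -0.4615; -0.3077 -2.1538]
AᵀP(A−BK) = [1.3846 1.6923; 1.6923 3.8462]
P' = Q + AᵀP(A−BK) = [6.3846 5.6923; 5.6923 7.8462]
tr(P') = 14.2308


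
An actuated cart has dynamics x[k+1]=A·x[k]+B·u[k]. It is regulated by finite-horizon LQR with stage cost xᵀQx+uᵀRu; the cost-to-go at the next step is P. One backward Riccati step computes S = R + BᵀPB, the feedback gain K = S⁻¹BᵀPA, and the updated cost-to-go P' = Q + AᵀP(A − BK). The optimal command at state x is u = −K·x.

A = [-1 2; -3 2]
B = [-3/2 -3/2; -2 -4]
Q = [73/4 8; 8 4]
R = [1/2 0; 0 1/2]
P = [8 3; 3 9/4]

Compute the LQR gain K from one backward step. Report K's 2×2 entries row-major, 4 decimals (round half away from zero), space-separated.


0.0605 -1.0891 0.6706 -0.0706

BᵀP = [-18.0000 -9.0000; -24.0000 -13.5000]
S = R + BᵀPB = [1/2 0; 0 1/2] + [45.0000 63.0000; 63.0000 90.0000] = [45.5000 63.0000; 63.0000 90.5000]
BᵀPA = [45.0000 -54.0000; 64.5000 -75.0000]
K = S⁻¹·BᵀPA = [0.0605 -1.0891; 0.6706 -0.0706]
A−BK = [0.0966 0.2605; -0.1966 -0.4605]
AᵀP(A−BK) = [0.2744 0.0613; 0.0613 0.8958]
P' = Q + AᵀP(A−BK) = [18.5244 8.0613; 8.0613 4.8958]
tr(P') = 23.4202


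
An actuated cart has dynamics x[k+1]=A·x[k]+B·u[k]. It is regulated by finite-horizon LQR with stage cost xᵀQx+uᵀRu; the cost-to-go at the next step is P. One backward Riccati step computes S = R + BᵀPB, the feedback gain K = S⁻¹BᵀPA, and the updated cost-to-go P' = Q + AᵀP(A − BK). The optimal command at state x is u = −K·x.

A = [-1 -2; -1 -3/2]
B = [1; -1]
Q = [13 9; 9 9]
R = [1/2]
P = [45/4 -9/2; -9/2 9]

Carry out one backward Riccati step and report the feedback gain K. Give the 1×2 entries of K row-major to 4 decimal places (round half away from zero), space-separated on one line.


BᵀP = [15.7500 -13.5000]
S = R + BᵀPB = [1/2] + [29.2500] = [29.7500]
BᵀPA = [-2.2500 -11.2500]
K = S⁻¹·BᵀPA = [-0.0756 -0.3782]
A−BK = [-0.9244 -1.6218; -1.0756 -1.8782]
AᵀP(A−BK) = [11.0798 19.3992; 19.3992 33.9958]
P' = Q + AᵀP(A−BK) = [24.0798 28.3992; 28.3992 42.9958]
tr(P') = 67.0756

-0.0756 -0.3782


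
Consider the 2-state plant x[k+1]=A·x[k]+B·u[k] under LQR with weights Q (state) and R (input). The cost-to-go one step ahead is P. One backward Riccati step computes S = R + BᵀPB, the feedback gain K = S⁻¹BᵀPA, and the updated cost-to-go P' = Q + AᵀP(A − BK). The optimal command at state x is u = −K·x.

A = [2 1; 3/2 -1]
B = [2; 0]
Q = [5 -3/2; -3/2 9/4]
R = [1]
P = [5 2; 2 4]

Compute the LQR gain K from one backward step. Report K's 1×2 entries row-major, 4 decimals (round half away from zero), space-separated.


BᵀP = [10.0000 4.0000]
S = R + BᵀPB = [1] + [20.0000] = [21.0000]
BᵀPA = [26.0000 6.0000]
K = S⁻¹·BᵀPA = [1.2381 0.2857]
A−BK = [-0.4762 0.4286; 1.5000 -1.0000]
AᵀP(A−BK) = [8.8095 -4.4286; -4.4286 3.2857]
P' = Q + AᵀP(A−BK) = [13.8095 -5.9286; -5.9286 5.5357]
tr(P') = 19.3452

1.2381 0.2857


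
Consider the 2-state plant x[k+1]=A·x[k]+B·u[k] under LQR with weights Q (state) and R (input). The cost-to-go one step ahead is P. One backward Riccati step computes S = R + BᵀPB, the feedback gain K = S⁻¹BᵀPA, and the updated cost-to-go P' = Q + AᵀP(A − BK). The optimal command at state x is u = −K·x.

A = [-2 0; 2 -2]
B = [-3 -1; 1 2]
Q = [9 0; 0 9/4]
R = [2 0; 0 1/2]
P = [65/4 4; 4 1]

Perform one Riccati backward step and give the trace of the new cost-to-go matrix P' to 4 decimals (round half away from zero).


BᵀP = [-44.7500 -11.0000; -8.2500 -2.0000]
S = R + BᵀPB = [2 0; 0 1/2] + [123.2500 22.7500; 22.7500 4.2500] = [125.2500 22.7500; 22.7500 4.7500]
BᵀPA = [67.5000 22.0000; 12.5000 4.0000]
K = S⁻¹·BᵀPA = [0.4685 0.1745; 0.3877 0.0065]
A−BK = [-0.2068 0.5299; 0.7561 -2.1874]
AᵀP(A−BK) = [0.5299 0.1422; 0.1422 0.1357]
P' = Q + AᵀP(A−BK) = [9.5299 0.1422; 0.1422 2.3857]
tr(P') = 11.9156

11.9156


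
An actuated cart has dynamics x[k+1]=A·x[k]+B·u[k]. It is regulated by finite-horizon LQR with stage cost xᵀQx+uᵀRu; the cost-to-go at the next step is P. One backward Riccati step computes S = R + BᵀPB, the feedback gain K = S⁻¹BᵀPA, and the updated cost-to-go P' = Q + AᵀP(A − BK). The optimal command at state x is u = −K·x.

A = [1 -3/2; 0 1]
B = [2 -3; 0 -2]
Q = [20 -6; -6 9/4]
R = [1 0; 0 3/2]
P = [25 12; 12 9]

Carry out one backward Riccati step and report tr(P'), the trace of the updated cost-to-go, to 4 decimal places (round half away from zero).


BᵀP = [50.0000 24.0000; -99.0000 -54.0000]
S = R + BᵀPB = [1 0; 0 3/2] + [100.0000 -198.0000; -198.0000 405.0000] = [101.0000 -198.0000; -198.0000 406.5000]
BᵀPA = [50.0000 -51.0000; -99.0000 94.5000]
K = S⁻¹·BᵀPA = [0.3903 -1.0907; -0.0534 -0.2988]
A−BK = [0.0591 -0.2150; -0.1069 0.4024]
AᵀP(A−BK) = [0.1951 -0.5453; -0.5453 1.8601]
P' = Q + AᵀP(A−BK) = [20.1951 -6.5453; -6.5453 4.1101]
tr(P') = 24.3053

24.3053


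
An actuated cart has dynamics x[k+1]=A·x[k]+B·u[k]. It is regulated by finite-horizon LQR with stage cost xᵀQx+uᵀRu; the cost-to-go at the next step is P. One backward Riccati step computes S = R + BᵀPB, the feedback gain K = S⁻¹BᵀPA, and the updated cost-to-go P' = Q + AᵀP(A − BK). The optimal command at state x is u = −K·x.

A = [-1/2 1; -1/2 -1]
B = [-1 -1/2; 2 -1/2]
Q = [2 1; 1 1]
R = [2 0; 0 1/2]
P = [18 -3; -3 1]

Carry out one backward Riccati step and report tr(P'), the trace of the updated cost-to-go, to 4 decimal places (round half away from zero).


BᵀP = [-24.0000 5.0000; -7.5000 1.0000]
S = R + BᵀPB = [2 0; 0 1/2] + [34.0000 9.5000; 9.5000 3.2500] = [36.0000 9.5000; 9.5000 3.7500]
BᵀPA = [9.5000 -29.0000; 3.2500 -8.5000]
K = S⁻¹·BᵀPA = [0.1061 -0.6257; 0.5978 -0.6816]
A−BK = [-0.0950 0.0335; -0.4134 -0.0894]
AᵀP(A−BK) = [0.2989 -0.3408; -0.3408 1.0615]
P' = Q + AᵀP(A−BK) = [2.2989 0.6592; 0.6592 2.0615]
tr(P') = 4.3603

4.3603


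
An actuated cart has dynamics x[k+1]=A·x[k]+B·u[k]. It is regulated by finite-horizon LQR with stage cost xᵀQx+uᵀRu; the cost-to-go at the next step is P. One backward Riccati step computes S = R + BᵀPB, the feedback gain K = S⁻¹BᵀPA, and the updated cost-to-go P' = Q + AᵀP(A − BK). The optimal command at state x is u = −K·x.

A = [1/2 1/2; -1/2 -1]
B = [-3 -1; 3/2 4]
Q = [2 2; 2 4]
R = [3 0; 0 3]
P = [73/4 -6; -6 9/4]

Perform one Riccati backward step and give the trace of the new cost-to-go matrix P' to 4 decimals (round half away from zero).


BᵀP = [-63.7500 21.3750; -42.2500 15.0000]
S = R + BᵀPB = [3 0; 0 3] + [223.3125 149.2500; 149.2500 102.2500] = [226.3125 149.2500; 149.2500 105.2500]
BᵀPA = [-42.5625 -53.2500; -28.6250 -36.1250]
K = S⁻¹·BᵀPA = [-0.1344 -0.1379; -0.0814 -0.1477]
A−BK = [0.0155 -0.0614; 0.0273 -0.2025]
AᵀP(A−BK) = [0.0750 0.0907; 0.0907 0.1343]
P' = Q + AᵀP(A−BK) = [2.0750 2.0907; 2.0907 4.1343]
tr(P') = 6.2094

6.2094


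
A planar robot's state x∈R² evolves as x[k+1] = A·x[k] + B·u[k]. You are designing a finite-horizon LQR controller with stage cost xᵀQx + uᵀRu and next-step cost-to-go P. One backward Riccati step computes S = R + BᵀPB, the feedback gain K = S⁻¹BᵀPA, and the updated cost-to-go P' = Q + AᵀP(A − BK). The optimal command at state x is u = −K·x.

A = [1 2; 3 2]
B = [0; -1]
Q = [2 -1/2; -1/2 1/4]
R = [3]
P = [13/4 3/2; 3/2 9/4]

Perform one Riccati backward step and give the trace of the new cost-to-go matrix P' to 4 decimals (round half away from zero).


45.0714

BᵀP = [-1.5000 -2.2500]
S = R + BᵀPB = [3] + [2.2500] = [5.2500]
BᵀPA = [-8.2500 -7.5000]
K = S⁻¹·BᵀPA = [-1.5714 -1.4286]
A−BK = [1.0000 2.0000; 1.4286 0.5714]
AᵀP(A−BK) = [19.5357 20.2143; 20.2143 23.2857]
P' = Q + AᵀP(A−BK) = [21.5357 19.7143; 19.7143 23.5357]
tr(P') = 45.0714


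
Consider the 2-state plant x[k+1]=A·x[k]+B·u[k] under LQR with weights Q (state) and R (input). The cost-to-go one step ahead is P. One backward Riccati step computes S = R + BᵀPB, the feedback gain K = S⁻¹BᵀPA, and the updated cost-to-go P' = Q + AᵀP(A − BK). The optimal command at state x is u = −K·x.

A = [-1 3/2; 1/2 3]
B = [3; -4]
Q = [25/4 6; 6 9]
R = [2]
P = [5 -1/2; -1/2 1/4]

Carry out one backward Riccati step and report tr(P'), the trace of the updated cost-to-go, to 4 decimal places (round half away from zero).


BᵀP = [17.0000 -2.5000]
S = R + BᵀPB = [2] + [61.0000] = [63.0000]
BᵀPA = [-18.2500 18.0000]
K = S⁻¹·BᵀPA = [-0.2897 0.2857]
A−BK = [-0.1310 0.6429; -0.6587 4.1429]
AᵀP(A−BK) = [0.2758 -0.7857; -0.7857 3.8571]
P' = Q + AᵀP(A−BK) = [6.5258 5.2143; 5.2143 12.8571]
tr(P') = 19.3829

19.3829


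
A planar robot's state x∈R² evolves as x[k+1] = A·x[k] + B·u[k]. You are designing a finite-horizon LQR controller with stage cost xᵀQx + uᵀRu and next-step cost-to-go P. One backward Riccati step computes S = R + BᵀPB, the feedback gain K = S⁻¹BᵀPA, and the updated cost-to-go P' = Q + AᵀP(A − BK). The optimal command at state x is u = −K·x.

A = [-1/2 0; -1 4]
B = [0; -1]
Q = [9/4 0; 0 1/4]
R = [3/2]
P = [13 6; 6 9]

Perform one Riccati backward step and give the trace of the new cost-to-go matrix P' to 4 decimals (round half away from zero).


BᵀP = [-6.0000 -9.0000]
S = R + BᵀPB = [3/2] + [9.0000] = [10.5000]
BᵀPA = [12.0000 -36.0000]
K = S⁻¹·BᵀPA = [1.1429 -3.4286]
A−BK = [-0.5000 0.0000; 0.1429 0.5714]
AᵀP(A−BK) = [4.5357 -6.8571; -6.8571 20.5714]
P' = Q + AᵀP(A−BK) = [6.7857 -6.8571; -6.8571 20.8214]
tr(P') = 27.6071

27.6071


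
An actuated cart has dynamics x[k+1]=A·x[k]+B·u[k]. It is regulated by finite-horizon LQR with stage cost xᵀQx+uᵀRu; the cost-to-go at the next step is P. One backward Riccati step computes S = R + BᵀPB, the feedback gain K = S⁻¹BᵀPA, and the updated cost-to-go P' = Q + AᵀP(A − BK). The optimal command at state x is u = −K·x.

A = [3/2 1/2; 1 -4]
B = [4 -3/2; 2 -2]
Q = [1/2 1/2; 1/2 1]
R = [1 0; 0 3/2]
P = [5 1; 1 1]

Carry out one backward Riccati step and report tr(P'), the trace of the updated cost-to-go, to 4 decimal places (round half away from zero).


BᵀP = [22.0000 6.0000; -9.5000 -3.5000]
S = R + BᵀPB = [1 0; 0 3/2] + [100.0000 -45.0000; -45.0000 21.2500] = [101.0000 -45.0000; -45.0000 22.7500]
BᵀPA = [39.0000 -13.0000; -17.7500 9.2500]
K = S⁻¹·BᵀPA = [0.3245 0.4418; -0.1384 1.2805]
A−BK = [-0.0055 0.6535; 0.0742 -2.3226]
AᵀP(A−BK) = [0.1389 -0.2516; -0.2516 7.1489]
P' = Q + AᵀP(A−BK) = [0.6389 0.2484; 0.2484 8.1489]
tr(P') = 8.7878

8.7878


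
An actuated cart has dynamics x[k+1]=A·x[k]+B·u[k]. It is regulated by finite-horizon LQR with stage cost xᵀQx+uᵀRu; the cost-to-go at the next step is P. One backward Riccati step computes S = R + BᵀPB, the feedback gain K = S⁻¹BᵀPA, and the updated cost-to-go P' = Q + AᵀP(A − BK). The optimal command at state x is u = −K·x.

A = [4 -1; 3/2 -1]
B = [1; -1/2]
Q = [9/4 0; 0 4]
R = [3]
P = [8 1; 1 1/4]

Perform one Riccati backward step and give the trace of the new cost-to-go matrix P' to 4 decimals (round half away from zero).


52.6537

BᵀP = [7.5000 0.8750]
S = R + BᵀPB = [3] + [7.0625] = [10.0625]
BᵀPA = [31.3125 -8.3750]
K = S⁻¹·BᵀPA = [3.1118 -0.8323]
A−BK = [0.8882 -0.1677; 3.0559 -1.4161]
AᵀP(A−BK) = [43.1242 -11.8137; -11.8137 3.2795]
P' = Q + AᵀP(A−BK) = [45.3742 -11.8137; -11.8137 7.2795]
tr(P') = 52.6537


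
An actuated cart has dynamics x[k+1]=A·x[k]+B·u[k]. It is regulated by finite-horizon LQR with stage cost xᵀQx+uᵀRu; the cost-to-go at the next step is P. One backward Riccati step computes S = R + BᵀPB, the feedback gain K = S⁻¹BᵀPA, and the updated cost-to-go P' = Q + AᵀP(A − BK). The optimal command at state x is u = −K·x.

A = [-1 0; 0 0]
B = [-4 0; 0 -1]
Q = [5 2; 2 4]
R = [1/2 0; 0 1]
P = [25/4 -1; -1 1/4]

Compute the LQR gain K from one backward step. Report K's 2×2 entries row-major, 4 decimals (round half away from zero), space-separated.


0.2486 0.0000 -0.0046 0.0000

BᵀP = [-25.0000 4.0000; 1.0000 -0.2500]
S = R + BᵀPB = [1/2 0; 0 1] + [100.0000 -4.0000; -4.0000 0.2500] = [100.5000 -4.0000; -4.0000 1.2500]
BᵀPA = [25.0000 0.0000; -1.0000 0.0000]
K = S⁻¹·BᵀPA = [0.2486 0.0000; -0.0046 0.0000]
A−BK = [-0.0057 0.0000; -0.0046 0.0000]
AᵀP(A−BK) = [0.0311 0.0000; 0.0000 0.0000]
P' = Q + AᵀP(A−BK) = [5.0311 2.0000; 2.0000 4.0000]
tr(P') = 9.0311


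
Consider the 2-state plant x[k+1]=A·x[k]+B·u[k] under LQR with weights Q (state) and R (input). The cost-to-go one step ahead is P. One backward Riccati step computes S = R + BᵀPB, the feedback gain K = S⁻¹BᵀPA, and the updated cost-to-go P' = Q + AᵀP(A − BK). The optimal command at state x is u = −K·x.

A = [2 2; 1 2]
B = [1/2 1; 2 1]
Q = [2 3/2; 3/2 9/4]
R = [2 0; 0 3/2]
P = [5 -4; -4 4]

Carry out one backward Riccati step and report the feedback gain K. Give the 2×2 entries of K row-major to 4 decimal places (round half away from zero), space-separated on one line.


-0.4843 0.0538 0.8969 0.7892

BᵀP = [-5.5000 6.0000; 1.0000 0.0000]
S = R + BᵀPB = [2 0; 0 3/2] + [9.2500 0.5000; 0.5000 1.0000] = [11.2500 0.5000; 0.5000 2.5000]
BᵀPA = [-5.0000 1.0000; 2.0000 2.0000]
K = S⁻¹·BᵀPA = [-0.4843 0.0538; 0.8969 0.7892]
A−BK = [1.3453 1.1839; 1.0717 1.1031]
AᵀP(A−BK) = [3.7848 2.6906; 2.6906 2.3677]
P' = Q + AᵀP(A−BK) = [5.7848 4.1906; 4.1906 4.6177]
tr(P') = 10.4025


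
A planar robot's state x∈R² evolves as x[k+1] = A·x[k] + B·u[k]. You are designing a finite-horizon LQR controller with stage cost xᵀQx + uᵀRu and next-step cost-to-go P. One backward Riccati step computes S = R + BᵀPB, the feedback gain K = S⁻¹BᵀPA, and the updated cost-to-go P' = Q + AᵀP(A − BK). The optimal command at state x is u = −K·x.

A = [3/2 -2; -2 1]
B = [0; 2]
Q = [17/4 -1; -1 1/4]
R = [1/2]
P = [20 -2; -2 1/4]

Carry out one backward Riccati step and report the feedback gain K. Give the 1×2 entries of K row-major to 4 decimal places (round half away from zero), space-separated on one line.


BᵀP = [-4.0000 0.5000]
S = R + BᵀPB = [1/2] + [1.0000] = [1.5000]
BᵀPA = [-7.0000 8.5000]
K = S⁻¹·BᵀPA = [-4.6667 5.6667]
A−BK = [1.5000 -2.0000; 7.3333 -10.3333]
AᵀP(A−BK) = [25.3333 -31.8333; -31.8333 40.0833]
P' = Q + AᵀP(A−BK) = [29.5833 -32.8333; -32.8333 40.3333]
tr(P') = 69.9167

-4.6667 5.6667


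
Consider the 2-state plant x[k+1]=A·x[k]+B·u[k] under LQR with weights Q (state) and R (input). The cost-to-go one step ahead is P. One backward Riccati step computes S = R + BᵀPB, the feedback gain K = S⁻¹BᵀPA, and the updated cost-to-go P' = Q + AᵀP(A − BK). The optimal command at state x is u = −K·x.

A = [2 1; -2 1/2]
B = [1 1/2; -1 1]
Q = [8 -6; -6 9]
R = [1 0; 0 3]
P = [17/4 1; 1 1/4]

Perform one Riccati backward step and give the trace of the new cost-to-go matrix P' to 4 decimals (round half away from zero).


BᵀP = [3.2500 0.7500; 3.1250 0.7500]
S = R + BᵀPB = [1 0; 0 3] + [2.5000 2.3750; 2.3750 2.3125] = [3.5000 2.3750; 2.3750 5.3125]
BᵀPA = [5.0000 3.6250; 4.7500 3.5000]
K = S⁻¹·BᵀPA = [1.1797 0.8450; 0.3667 0.2811]
A−BK = [0.6369 0.0145; -1.1870 1.0639]
AᵀP(A−BK) = [2.3595 1.6900; 1.6900 1.2657]
P' = Q + AᵀP(A−BK) = [10.3595 -4.3100; -4.3100 10.2657]
tr(P') = 20.6252

20.6252


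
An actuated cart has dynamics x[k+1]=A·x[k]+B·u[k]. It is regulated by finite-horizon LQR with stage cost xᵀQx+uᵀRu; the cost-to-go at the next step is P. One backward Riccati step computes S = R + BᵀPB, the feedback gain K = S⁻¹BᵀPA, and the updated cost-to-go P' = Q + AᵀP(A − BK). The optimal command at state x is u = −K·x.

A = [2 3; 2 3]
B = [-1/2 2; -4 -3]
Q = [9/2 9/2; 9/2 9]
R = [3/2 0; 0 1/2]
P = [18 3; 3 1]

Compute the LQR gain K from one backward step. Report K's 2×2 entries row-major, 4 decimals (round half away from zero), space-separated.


-0.9830 -1.4745 0.7678 1.1517

BᵀP = [-21.0000 -5.5000; 27.0000 3.0000]
S = R + BᵀPB = [3/2 0; 0 1/2] + [32.5000 -25.5000; -25.5000 45.0000] = [34.0000 -25.5000; -25.5000 45.5000]
BᵀPA = [-53.0000 -79.5000; 60.0000 90.0000]
K = S⁻¹·BᵀPA = [-0.9830 -1.4745; 0.7678 1.1517]
A−BK = [-0.0270 -0.0406; 0.3713 0.5570]
AᵀP(A−BK) = [1.8350 2.7524; 2.7524 4.1287]
P' = Q + AᵀP(A−BK) = [6.3350 7.2524; 7.2524 13.1287]
tr(P') = 19.4636


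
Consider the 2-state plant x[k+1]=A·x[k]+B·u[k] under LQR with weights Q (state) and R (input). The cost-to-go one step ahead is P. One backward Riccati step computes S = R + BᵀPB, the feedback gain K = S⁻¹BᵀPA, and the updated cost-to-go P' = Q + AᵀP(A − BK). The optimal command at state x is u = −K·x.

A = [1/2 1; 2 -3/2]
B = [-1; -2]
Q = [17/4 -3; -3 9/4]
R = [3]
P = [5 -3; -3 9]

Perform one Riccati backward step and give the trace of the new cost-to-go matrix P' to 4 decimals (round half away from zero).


BᵀP = [1.0000 -15.0000]
S = R + BᵀPB = [3] + [29.0000] = [32.0000]
BᵀPA = [-29.5000 23.5000]
K = S⁻¹·BᵀPA = [-0.9219 0.7344]
A−BK = [-0.4219 1.7344; 0.1563 -0.0313]
AᵀP(A−BK) = [4.0547 -6.5859; -6.5859 16.9922]
P' = Q + AᵀP(A−BK) = [8.3047 -9.5859; -9.5859 19.2422]
tr(P') = 27.5469

27.5469


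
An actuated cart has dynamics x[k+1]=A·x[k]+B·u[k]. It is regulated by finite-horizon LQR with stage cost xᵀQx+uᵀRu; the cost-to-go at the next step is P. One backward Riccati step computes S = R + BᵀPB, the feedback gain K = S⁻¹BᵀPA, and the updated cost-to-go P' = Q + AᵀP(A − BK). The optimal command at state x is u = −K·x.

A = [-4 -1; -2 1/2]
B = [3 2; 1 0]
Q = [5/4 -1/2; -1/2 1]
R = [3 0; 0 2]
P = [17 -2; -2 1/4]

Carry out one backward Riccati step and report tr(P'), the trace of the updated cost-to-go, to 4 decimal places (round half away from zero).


BᵀP = [49.0000 -5.7500; 34.0000 -4.0000]
S = R + BᵀPB = [3 0; 0 2] + [141.2500 98.0000; 98.0000 68.0000] = [144.2500 98.0000; 98.0000 70.0000]
BᵀPA = [-184.5000 -51.8750; -128.0000 -36.0000]
K = S⁻¹·BᵀPA = [-0.7518 -0.2092; -0.7761 -0.2214]
A−BK = [-0.1925 0.0704; -1.2482 0.7092]
AᵀP(A−BK) = [2.9585 0.8126; 0.8126 0.2396]
P' = Q + AᵀP(A−BK) = [4.2085 0.3126; 0.3126 1.2396]
tr(P') = 5.4481

5.4481


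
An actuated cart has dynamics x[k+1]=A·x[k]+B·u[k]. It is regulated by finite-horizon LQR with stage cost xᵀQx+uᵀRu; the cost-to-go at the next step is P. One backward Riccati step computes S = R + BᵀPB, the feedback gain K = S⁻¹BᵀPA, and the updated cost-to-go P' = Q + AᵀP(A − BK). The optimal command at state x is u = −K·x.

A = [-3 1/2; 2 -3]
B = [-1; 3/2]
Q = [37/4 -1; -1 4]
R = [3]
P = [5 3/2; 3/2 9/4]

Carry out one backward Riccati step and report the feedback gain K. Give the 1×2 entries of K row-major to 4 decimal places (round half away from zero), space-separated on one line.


1.4015 -0.8175

BᵀP = [-2.7500 1.8750]
S = R + BᵀPB = [3] + [5.5625] = [8.5625]
BᵀPA = [12.0000 -7.0000]
K = S⁻¹·BᵀPA = [1.4015 -0.8175]
A−BK = [-1.5985 -0.3175; -0.1022 -1.7737]
AᵀP(A−BK) = [19.1825 3.8102; 3.8102 11.2774]
P' = Q + AᵀP(A−BK) = [28.4325 2.8102; 2.8102 15.2774]
tr(P') = 43.7099


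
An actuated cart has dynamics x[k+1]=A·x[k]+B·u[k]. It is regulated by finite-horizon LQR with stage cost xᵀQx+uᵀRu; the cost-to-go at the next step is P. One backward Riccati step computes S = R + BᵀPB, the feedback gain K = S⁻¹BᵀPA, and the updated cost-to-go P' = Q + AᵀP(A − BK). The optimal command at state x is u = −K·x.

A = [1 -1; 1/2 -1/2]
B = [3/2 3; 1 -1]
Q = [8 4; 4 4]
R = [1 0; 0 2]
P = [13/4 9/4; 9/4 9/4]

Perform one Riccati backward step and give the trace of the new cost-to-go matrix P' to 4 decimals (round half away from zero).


12.5391

BᵀP = [7.1250 5.6250; 7.5000 4.5000]
S = R + BᵀPB = [1 0; 0 2] + [16.3125 15.7500; 15.7500 18.0000] = [17.3125 15.7500; 15.7500 20.0000]
BᵀPA = [9.9375 -9.9375; 9.7500 -9.7500]
K = S⁻¹·BᵀPA = [0.4602 -0.4602; 0.1251 -0.1251]
A−BK = [-0.0656 0.0656; 0.1649 -0.1649]
AᵀP(A−BK) = [0.2696 -0.2696; -0.2696 0.2696]
P' = Q + AᵀP(A−BK) = [8.2696 3.7304; 3.7304 4.2696]
tr(P') = 12.5391
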